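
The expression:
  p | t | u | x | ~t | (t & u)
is always true.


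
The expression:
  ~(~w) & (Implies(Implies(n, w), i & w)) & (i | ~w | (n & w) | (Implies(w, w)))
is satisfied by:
  {i: True, w: True}


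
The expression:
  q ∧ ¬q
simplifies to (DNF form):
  False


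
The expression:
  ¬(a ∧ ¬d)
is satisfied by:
  {d: True, a: False}
  {a: False, d: False}
  {a: True, d: True}


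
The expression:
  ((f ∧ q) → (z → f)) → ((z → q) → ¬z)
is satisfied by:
  {q: False, z: False}
  {z: True, q: False}
  {q: True, z: False}


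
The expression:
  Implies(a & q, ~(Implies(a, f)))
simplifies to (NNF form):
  ~a | ~f | ~q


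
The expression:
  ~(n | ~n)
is never true.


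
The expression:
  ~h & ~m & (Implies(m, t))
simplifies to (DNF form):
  ~h & ~m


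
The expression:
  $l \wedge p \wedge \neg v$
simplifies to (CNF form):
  $l \wedge p \wedge \neg v$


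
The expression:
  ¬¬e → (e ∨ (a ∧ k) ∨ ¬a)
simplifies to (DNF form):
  True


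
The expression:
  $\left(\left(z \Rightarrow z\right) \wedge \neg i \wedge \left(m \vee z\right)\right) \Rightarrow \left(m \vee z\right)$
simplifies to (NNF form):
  $\text{True}$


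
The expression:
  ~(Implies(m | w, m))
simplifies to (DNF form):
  w & ~m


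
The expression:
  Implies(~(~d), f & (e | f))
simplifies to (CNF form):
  f | ~d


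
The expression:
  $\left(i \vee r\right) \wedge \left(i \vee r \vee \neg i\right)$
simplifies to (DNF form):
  $i \vee r$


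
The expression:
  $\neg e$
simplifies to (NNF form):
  $\neg e$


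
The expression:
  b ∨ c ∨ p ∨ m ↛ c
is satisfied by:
  {b: True, m: True, p: True, c: True}
  {b: True, m: True, p: True, c: False}
  {b: True, m: True, c: True, p: False}
  {b: True, m: True, c: False, p: False}
  {b: True, p: True, c: True, m: False}
  {b: True, p: True, c: False, m: False}
  {b: True, p: False, c: True, m: False}
  {b: True, p: False, c: False, m: False}
  {m: True, p: True, c: True, b: False}
  {m: True, p: True, c: False, b: False}
  {m: True, c: True, p: False, b: False}
  {m: True, c: False, p: False, b: False}
  {p: True, c: True, m: False, b: False}
  {p: True, m: False, c: False, b: False}
  {c: True, m: False, p: False, b: False}


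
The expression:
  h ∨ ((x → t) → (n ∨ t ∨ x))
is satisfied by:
  {n: True, x: True, t: True, h: True}
  {n: True, x: True, t: True, h: False}
  {n: True, x: True, h: True, t: False}
  {n: True, x: True, h: False, t: False}
  {n: True, t: True, h: True, x: False}
  {n: True, t: True, h: False, x: False}
  {n: True, t: False, h: True, x: False}
  {n: True, t: False, h: False, x: False}
  {x: True, t: True, h: True, n: False}
  {x: True, t: True, h: False, n: False}
  {x: True, h: True, t: False, n: False}
  {x: True, h: False, t: False, n: False}
  {t: True, h: True, x: False, n: False}
  {t: True, x: False, h: False, n: False}
  {h: True, x: False, t: False, n: False}


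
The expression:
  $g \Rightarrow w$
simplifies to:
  $w \vee \neg g$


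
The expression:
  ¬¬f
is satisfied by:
  {f: True}


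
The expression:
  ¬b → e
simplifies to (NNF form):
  b ∨ e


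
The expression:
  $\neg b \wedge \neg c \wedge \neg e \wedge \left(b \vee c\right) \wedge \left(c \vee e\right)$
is never true.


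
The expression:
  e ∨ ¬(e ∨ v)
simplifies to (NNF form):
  e ∨ ¬v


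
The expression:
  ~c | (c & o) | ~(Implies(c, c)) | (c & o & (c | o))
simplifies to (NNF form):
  o | ~c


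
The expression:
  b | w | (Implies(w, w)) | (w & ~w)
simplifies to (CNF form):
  True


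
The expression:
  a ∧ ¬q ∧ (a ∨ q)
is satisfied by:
  {a: True, q: False}


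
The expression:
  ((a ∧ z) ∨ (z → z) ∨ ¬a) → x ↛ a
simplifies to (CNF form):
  x ∧ ¬a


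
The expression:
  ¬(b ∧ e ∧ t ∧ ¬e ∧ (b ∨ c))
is always true.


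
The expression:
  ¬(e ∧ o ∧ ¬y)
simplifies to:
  y ∨ ¬e ∨ ¬o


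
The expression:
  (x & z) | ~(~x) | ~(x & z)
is always true.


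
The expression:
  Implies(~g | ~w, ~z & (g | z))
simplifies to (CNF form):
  g & (w | ~z)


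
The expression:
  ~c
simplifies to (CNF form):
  ~c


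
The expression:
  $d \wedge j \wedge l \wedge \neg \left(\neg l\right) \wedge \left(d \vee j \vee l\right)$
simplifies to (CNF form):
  $d \wedge j \wedge l$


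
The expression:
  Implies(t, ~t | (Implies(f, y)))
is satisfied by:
  {y: True, t: False, f: False}
  {t: False, f: False, y: False}
  {f: True, y: True, t: False}
  {f: True, t: False, y: False}
  {y: True, t: True, f: False}
  {t: True, y: False, f: False}
  {f: True, t: True, y: True}


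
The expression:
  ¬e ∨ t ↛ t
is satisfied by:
  {e: False}


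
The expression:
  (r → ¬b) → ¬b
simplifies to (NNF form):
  r ∨ ¬b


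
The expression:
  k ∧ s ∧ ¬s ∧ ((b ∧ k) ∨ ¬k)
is never true.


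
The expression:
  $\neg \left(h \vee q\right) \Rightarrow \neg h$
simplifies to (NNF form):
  $\text{True}$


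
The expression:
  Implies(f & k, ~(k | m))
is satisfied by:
  {k: False, f: False}
  {f: True, k: False}
  {k: True, f: False}


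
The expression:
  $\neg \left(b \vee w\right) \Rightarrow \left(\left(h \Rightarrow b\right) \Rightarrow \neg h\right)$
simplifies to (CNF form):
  $\text{True}$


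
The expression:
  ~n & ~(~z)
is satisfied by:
  {z: True, n: False}


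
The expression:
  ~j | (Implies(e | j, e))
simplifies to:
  e | ~j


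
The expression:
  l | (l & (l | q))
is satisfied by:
  {l: True}


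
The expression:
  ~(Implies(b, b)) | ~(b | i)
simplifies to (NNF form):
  ~b & ~i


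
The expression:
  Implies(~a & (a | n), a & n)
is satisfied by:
  {a: True, n: False}
  {n: False, a: False}
  {n: True, a: True}


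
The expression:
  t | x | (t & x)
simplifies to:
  t | x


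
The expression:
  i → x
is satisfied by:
  {x: True, i: False}
  {i: False, x: False}
  {i: True, x: True}


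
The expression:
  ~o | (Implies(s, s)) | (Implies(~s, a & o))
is always true.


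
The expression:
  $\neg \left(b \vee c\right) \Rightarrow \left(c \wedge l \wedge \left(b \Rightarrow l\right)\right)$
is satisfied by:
  {b: True, c: True}
  {b: True, c: False}
  {c: True, b: False}


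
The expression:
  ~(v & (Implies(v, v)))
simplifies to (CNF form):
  ~v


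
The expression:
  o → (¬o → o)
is always true.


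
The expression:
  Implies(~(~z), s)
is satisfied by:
  {s: True, z: False}
  {z: False, s: False}
  {z: True, s: True}


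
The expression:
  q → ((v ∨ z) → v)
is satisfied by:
  {v: True, z: False, q: False}
  {v: False, z: False, q: False}
  {q: True, v: True, z: False}
  {q: True, v: False, z: False}
  {z: True, v: True, q: False}
  {z: True, v: False, q: False}
  {z: True, q: True, v: True}


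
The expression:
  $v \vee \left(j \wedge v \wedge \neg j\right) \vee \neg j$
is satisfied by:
  {v: True, j: False}
  {j: False, v: False}
  {j: True, v: True}


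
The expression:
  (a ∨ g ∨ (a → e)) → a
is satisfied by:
  {a: True}


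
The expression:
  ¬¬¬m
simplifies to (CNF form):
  ¬m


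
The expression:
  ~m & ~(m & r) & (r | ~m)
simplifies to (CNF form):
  ~m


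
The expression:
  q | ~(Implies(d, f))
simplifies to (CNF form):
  (d | q) & (q | ~f)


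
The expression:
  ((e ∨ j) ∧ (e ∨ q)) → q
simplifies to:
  q ∨ ¬e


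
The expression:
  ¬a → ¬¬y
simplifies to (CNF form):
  a ∨ y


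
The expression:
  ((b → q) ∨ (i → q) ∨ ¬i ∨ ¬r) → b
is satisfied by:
  {b: True}


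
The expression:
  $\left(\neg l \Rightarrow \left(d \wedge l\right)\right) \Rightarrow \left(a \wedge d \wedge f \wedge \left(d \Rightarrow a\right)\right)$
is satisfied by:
  {a: True, d: True, f: True, l: False}
  {a: True, d: True, f: False, l: False}
  {a: True, f: True, d: False, l: False}
  {a: True, f: False, d: False, l: False}
  {d: True, f: True, a: False, l: False}
  {d: True, a: False, f: False, l: False}
  {d: False, f: True, a: False, l: False}
  {d: False, a: False, f: False, l: False}
  {a: True, l: True, d: True, f: True}


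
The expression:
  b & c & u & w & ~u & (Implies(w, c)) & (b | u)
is never true.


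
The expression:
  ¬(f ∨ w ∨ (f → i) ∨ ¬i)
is never true.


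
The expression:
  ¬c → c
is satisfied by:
  {c: True}


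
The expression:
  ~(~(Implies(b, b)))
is always true.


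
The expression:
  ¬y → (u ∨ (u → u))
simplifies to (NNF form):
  True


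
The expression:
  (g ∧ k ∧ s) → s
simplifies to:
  True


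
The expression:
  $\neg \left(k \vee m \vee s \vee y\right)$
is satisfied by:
  {y: False, m: False, k: False, s: False}


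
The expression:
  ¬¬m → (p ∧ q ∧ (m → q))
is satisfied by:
  {p: True, q: True, m: False}
  {p: True, q: False, m: False}
  {q: True, p: False, m: False}
  {p: False, q: False, m: False}
  {p: True, m: True, q: True}


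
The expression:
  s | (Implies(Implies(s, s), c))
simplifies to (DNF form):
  c | s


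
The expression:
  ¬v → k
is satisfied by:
  {k: True, v: True}
  {k: True, v: False}
  {v: True, k: False}


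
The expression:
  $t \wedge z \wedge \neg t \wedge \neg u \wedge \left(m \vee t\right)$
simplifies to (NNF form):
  $\text{False}$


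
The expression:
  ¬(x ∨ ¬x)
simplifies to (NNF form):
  False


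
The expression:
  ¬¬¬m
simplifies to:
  ¬m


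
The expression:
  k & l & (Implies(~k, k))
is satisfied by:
  {k: True, l: True}


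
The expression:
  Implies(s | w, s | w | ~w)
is always true.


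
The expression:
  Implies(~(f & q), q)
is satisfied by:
  {q: True}


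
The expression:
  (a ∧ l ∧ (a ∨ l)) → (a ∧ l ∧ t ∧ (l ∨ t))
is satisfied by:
  {t: True, l: False, a: False}
  {l: False, a: False, t: False}
  {a: True, t: True, l: False}
  {a: True, l: False, t: False}
  {t: True, l: True, a: False}
  {l: True, t: False, a: False}
  {a: True, l: True, t: True}


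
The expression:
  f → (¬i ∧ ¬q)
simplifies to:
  (¬i ∧ ¬q) ∨ ¬f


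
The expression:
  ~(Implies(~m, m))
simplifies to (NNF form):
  ~m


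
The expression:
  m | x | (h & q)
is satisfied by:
  {x: True, q: True, m: True, h: True}
  {x: True, q: True, m: True, h: False}
  {x: True, m: True, h: True, q: False}
  {x: True, m: True, h: False, q: False}
  {x: True, q: True, h: True, m: False}
  {x: True, q: True, h: False, m: False}
  {x: True, h: True, m: False, q: False}
  {x: True, h: False, m: False, q: False}
  {q: True, m: True, h: True, x: False}
  {q: True, m: True, h: False, x: False}
  {m: True, h: True, x: False, q: False}
  {m: True, x: False, h: False, q: False}
  {q: True, h: True, x: False, m: False}


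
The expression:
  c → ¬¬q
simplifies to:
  q ∨ ¬c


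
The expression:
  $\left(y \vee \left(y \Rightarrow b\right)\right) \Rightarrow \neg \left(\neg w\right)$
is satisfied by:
  {w: True}


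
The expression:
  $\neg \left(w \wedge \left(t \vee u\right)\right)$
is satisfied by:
  {t: False, w: False, u: False}
  {u: True, t: False, w: False}
  {t: True, u: False, w: False}
  {u: True, t: True, w: False}
  {w: True, u: False, t: False}


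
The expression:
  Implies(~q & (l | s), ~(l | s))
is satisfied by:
  {q: True, s: False, l: False}
  {q: True, l: True, s: False}
  {q: True, s: True, l: False}
  {q: True, l: True, s: True}
  {l: False, s: False, q: False}


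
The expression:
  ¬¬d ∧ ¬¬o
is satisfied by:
  {d: True, o: True}


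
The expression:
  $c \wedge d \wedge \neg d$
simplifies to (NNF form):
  $\text{False}$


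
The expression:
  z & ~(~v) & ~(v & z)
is never true.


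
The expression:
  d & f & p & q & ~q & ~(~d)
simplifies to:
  False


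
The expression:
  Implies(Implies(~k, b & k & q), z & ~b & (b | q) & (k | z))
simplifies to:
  ~k | (q & z & ~b)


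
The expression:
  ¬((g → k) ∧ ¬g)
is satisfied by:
  {g: True}


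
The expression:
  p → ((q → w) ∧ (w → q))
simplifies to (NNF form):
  (q ∧ w) ∨ (¬q ∧ ¬w) ∨ ¬p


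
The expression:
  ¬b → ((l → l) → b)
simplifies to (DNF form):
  b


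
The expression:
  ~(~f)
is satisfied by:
  {f: True}


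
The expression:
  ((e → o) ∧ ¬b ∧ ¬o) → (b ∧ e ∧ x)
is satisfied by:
  {b: True, o: True, e: True}
  {b: True, o: True, e: False}
  {b: True, e: True, o: False}
  {b: True, e: False, o: False}
  {o: True, e: True, b: False}
  {o: True, e: False, b: False}
  {e: True, o: False, b: False}


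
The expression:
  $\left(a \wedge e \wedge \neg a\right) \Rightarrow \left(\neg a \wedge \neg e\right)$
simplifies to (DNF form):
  $\text{True}$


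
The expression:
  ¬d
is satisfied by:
  {d: False}


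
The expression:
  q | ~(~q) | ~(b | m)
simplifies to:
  q | (~b & ~m)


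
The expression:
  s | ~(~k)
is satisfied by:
  {k: True, s: True}
  {k: True, s: False}
  {s: True, k: False}


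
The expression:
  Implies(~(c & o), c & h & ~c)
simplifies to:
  c & o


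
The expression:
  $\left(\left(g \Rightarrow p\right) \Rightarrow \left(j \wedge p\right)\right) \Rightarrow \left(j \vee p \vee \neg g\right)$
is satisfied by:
  {p: True, j: True, g: False}
  {p: True, j: False, g: False}
  {j: True, p: False, g: False}
  {p: False, j: False, g: False}
  {g: True, p: True, j: True}
  {g: True, p: True, j: False}
  {g: True, j: True, p: False}


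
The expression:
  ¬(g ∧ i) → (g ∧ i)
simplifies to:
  g ∧ i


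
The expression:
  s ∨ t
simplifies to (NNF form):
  s ∨ t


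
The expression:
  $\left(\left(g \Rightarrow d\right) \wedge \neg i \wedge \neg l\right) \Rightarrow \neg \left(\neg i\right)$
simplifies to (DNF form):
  $i \vee l \vee \left(g \wedge \neg d\right)$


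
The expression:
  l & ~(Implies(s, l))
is never true.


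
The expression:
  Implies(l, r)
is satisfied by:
  {r: True, l: False}
  {l: False, r: False}
  {l: True, r: True}


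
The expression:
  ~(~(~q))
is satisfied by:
  {q: False}


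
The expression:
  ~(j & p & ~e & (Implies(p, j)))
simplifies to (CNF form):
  e | ~j | ~p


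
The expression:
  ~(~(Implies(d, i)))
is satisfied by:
  {i: True, d: False}
  {d: False, i: False}
  {d: True, i: True}


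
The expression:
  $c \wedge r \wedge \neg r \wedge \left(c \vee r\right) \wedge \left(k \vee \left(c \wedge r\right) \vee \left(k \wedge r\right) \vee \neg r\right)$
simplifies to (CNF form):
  $\text{False}$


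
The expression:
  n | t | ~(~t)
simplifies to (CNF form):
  n | t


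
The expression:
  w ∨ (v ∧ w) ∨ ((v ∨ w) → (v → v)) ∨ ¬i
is always true.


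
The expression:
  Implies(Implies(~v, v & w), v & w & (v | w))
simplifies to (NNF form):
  w | ~v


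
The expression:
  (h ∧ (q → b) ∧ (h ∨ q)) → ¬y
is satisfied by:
  {q: True, h: False, y: False, b: False}
  {q: False, h: False, y: False, b: False}
  {b: True, q: True, h: False, y: False}
  {b: True, q: False, h: False, y: False}
  {y: True, q: True, h: False, b: False}
  {y: True, q: False, h: False, b: False}
  {b: True, y: True, q: True, h: False}
  {b: True, y: True, q: False, h: False}
  {h: True, q: True, b: False, y: False}
  {h: True, q: False, b: False, y: False}
  {b: True, h: True, q: True, y: False}
  {b: True, h: True, q: False, y: False}
  {y: True, h: True, q: True, b: False}


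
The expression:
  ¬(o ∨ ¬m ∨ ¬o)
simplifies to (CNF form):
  False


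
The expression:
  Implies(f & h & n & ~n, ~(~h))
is always true.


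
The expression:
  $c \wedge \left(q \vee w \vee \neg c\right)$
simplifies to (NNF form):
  $c \wedge \left(q \vee w\right)$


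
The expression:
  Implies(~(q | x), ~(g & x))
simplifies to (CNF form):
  True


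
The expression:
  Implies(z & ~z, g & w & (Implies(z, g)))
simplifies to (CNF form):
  True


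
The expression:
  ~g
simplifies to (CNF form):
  ~g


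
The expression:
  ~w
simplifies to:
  ~w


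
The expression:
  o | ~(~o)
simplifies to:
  o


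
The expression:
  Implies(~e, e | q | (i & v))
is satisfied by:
  {q: True, v: True, e: True, i: True}
  {q: True, v: True, e: True, i: False}
  {q: True, e: True, i: True, v: False}
  {q: True, e: True, i: False, v: False}
  {q: True, v: True, i: True, e: False}
  {q: True, v: True, i: False, e: False}
  {q: True, i: True, e: False, v: False}
  {q: True, i: False, e: False, v: False}
  {v: True, e: True, i: True, q: False}
  {v: True, e: True, i: False, q: False}
  {e: True, i: True, q: False, v: False}
  {e: True, q: False, i: False, v: False}
  {v: True, i: True, q: False, e: False}


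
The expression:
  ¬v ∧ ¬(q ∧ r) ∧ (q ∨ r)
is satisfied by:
  {r: True, v: False, q: False}
  {q: True, v: False, r: False}


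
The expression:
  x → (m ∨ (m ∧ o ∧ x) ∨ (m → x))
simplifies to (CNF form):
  True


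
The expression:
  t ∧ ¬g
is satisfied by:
  {t: True, g: False}


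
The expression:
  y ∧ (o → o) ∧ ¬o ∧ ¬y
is never true.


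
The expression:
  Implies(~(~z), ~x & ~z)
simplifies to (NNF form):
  ~z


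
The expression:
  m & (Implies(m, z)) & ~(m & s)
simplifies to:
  m & z & ~s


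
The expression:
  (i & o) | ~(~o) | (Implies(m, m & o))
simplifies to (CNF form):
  o | ~m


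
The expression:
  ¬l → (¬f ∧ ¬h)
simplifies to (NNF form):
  l ∨ (¬f ∧ ¬h)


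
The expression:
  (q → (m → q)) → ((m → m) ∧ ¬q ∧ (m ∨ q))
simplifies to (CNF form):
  m ∧ ¬q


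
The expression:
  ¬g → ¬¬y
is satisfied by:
  {y: True, g: True}
  {y: True, g: False}
  {g: True, y: False}


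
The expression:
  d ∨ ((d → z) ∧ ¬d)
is always true.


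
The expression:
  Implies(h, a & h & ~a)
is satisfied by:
  {h: False}


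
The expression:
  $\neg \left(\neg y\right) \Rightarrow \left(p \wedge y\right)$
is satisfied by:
  {p: True, y: False}
  {y: False, p: False}
  {y: True, p: True}


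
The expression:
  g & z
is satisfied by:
  {z: True, g: True}


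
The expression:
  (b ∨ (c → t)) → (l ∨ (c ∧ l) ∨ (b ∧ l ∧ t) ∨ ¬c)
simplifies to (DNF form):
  l ∨ (¬b ∧ ¬t) ∨ ¬c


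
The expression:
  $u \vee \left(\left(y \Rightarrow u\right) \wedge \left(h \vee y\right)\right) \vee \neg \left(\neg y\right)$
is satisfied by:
  {y: True, u: True, h: True}
  {y: True, u: True, h: False}
  {y: True, h: True, u: False}
  {y: True, h: False, u: False}
  {u: True, h: True, y: False}
  {u: True, h: False, y: False}
  {h: True, u: False, y: False}


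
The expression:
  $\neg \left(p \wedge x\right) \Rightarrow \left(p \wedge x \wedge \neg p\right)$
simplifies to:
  $p \wedge x$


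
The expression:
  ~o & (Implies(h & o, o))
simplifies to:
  ~o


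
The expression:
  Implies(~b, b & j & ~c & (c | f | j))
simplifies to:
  b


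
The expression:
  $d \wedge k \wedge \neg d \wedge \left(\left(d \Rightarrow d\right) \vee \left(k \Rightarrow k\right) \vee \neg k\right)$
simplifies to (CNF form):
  $\text{False}$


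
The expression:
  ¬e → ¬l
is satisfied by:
  {e: True, l: False}
  {l: False, e: False}
  {l: True, e: True}


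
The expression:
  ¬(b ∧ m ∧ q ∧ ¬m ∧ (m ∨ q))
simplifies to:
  True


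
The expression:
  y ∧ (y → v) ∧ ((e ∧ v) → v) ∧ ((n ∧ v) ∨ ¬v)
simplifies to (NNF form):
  n ∧ v ∧ y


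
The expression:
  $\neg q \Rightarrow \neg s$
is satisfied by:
  {q: True, s: False}
  {s: False, q: False}
  {s: True, q: True}


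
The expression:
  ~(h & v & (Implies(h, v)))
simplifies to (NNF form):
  ~h | ~v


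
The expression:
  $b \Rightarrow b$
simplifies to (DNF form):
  $\text{True}$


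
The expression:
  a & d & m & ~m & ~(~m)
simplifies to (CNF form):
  False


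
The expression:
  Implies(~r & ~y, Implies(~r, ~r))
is always true.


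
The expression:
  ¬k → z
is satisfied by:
  {k: True, z: True}
  {k: True, z: False}
  {z: True, k: False}


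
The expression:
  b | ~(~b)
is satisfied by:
  {b: True}


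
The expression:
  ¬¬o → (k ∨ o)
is always true.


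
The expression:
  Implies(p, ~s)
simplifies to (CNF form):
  ~p | ~s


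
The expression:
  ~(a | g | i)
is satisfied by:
  {g: False, i: False, a: False}


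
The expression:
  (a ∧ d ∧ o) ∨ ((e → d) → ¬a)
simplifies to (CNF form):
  (d ∨ e ∨ ¬a) ∧ (d ∨ ¬a ∨ ¬d) ∧ (e ∨ o ∨ ¬a) ∧ (o ∨ ¬a ∨ ¬d)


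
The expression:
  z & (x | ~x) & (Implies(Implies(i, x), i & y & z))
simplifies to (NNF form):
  i & z & (y | ~x)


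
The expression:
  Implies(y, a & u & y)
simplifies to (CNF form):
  (a | ~y) & (u | ~y)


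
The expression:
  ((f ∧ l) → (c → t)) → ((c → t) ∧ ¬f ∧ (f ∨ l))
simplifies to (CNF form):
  l ∧ (c ∨ ¬f) ∧ (¬f ∨ ¬t) ∧ (f ∨ t ∨ ¬c)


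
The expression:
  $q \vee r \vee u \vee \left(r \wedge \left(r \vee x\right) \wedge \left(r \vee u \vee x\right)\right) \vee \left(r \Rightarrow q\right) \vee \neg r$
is always true.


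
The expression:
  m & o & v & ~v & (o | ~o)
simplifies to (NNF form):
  False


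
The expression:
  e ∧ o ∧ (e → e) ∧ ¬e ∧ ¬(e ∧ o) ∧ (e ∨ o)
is never true.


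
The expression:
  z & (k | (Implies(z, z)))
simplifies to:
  z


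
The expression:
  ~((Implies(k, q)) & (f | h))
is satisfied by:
  {k: True, f: False, h: False, q: False}
  {k: False, f: False, h: False, q: False}
  {q: True, k: True, f: False, h: False}
  {q: True, k: False, f: False, h: False}
  {h: True, k: True, f: False, q: False}
  {f: True, k: True, h: False, q: False}
  {h: True, f: True, k: True, q: False}


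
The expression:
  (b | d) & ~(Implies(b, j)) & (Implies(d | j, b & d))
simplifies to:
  b & ~j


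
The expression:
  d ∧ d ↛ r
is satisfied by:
  {d: True, r: False}


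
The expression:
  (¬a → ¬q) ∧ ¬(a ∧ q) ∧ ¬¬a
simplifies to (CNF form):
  a ∧ ¬q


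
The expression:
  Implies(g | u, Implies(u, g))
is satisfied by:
  {g: True, u: False}
  {u: False, g: False}
  {u: True, g: True}


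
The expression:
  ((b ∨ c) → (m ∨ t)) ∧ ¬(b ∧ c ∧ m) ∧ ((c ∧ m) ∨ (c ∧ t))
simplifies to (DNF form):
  (c ∧ m ∧ ¬b) ∨ (c ∧ m ∧ ¬m) ∨ (c ∧ t ∧ ¬b) ∨ (c ∧ t ∧ ¬m)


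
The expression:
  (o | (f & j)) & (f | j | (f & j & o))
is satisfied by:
  {o: True, f: True, j: True}
  {o: True, f: True, j: False}
  {o: True, j: True, f: False}
  {f: True, j: True, o: False}


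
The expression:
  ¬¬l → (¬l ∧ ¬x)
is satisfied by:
  {l: False}


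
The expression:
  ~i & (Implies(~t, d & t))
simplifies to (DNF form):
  t & ~i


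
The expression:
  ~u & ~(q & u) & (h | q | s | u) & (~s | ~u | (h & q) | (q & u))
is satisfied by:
  {s: True, q: True, h: True, u: False}
  {s: True, q: True, u: False, h: False}
  {s: True, h: True, u: False, q: False}
  {s: True, u: False, h: False, q: False}
  {q: True, h: True, u: False, s: False}
  {q: True, u: False, h: False, s: False}
  {h: True, q: False, u: False, s: False}


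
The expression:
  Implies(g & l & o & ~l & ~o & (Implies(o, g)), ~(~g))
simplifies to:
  True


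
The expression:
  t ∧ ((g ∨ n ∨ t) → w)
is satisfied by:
  {t: True, w: True}


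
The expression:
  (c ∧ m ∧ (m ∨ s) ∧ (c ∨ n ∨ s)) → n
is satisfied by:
  {n: True, m: False, c: False}
  {m: False, c: False, n: False}
  {n: True, c: True, m: False}
  {c: True, m: False, n: False}
  {n: True, m: True, c: False}
  {m: True, n: False, c: False}
  {n: True, c: True, m: True}


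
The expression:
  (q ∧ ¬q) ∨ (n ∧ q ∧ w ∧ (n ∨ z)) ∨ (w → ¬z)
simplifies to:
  (n ∧ q) ∨ ¬w ∨ ¬z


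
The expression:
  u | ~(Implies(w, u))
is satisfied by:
  {u: True, w: True}
  {u: True, w: False}
  {w: True, u: False}


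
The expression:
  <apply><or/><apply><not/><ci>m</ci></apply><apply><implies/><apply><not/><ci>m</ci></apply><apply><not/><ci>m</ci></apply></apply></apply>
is always true.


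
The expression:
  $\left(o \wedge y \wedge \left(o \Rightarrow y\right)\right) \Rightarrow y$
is always true.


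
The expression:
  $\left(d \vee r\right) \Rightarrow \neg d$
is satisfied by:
  {d: False}


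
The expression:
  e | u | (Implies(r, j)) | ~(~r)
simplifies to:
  True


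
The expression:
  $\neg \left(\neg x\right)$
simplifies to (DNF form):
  $x$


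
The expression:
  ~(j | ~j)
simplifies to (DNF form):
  False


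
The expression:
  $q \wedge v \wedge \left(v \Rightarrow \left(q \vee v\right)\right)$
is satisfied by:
  {q: True, v: True}


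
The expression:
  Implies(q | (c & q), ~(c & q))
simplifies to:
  ~c | ~q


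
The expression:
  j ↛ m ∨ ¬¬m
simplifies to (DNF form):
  j ∨ m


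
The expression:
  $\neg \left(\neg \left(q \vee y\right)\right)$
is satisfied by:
  {y: True, q: True}
  {y: True, q: False}
  {q: True, y: False}


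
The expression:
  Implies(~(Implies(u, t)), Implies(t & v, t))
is always true.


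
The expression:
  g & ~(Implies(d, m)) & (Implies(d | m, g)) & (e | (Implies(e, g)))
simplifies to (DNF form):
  d & g & ~m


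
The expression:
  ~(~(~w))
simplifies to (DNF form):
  ~w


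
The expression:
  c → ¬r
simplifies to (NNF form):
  ¬c ∨ ¬r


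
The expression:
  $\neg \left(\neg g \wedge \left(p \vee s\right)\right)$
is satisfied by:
  {g: True, s: False, p: False}
  {g: True, p: True, s: False}
  {g: True, s: True, p: False}
  {g: True, p: True, s: True}
  {p: False, s: False, g: False}


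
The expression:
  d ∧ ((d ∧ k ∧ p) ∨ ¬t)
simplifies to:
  d ∧ (k ∨ ¬t) ∧ (p ∨ ¬t)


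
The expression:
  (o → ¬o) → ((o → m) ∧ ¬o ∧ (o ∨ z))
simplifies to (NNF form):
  o ∨ z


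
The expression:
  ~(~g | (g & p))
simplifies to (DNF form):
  g & ~p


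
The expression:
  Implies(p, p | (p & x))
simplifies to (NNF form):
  True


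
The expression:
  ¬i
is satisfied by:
  {i: False}


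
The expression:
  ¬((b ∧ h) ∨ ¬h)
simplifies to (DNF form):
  h ∧ ¬b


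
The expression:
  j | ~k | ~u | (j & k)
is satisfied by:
  {j: True, k: False, u: False}
  {j: False, k: False, u: False}
  {u: True, j: True, k: False}
  {u: True, j: False, k: False}
  {k: True, j: True, u: False}
  {k: True, j: False, u: False}
  {k: True, u: True, j: True}


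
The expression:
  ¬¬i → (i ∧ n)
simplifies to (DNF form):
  n ∨ ¬i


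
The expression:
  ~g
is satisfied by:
  {g: False}


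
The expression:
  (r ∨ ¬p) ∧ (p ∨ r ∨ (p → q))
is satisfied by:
  {r: True, p: False}
  {p: False, r: False}
  {p: True, r: True}


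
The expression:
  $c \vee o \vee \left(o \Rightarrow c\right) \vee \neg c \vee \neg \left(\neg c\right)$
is always true.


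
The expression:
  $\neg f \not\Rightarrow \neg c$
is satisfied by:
  {c: True, f: False}


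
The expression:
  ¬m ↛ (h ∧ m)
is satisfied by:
  {m: False}


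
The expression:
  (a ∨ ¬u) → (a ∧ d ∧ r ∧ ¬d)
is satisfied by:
  {u: True, a: False}


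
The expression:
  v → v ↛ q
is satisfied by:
  {v: False, q: False}
  {q: True, v: False}
  {v: True, q: False}


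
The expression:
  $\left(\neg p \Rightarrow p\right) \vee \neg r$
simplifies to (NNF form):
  $p \vee \neg r$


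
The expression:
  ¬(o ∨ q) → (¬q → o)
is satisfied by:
  {q: True, o: True}
  {q: True, o: False}
  {o: True, q: False}


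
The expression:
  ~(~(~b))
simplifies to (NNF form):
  ~b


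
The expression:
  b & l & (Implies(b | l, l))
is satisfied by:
  {b: True, l: True}


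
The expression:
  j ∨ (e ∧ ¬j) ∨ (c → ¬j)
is always true.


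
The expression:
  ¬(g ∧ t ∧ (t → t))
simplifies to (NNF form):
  ¬g ∨ ¬t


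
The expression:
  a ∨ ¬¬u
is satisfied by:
  {a: True, u: True}
  {a: True, u: False}
  {u: True, a: False}


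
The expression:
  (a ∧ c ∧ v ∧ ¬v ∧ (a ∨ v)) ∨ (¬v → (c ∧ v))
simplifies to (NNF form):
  v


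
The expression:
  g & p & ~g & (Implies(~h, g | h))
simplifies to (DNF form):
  False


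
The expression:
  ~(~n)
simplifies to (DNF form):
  n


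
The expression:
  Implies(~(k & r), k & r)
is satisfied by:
  {r: True, k: True}


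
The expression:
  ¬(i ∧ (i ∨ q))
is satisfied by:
  {i: False}


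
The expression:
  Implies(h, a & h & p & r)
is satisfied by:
  {p: True, r: True, a: True, h: False}
  {p: True, r: True, a: False, h: False}
  {p: True, a: True, r: False, h: False}
  {p: True, a: False, r: False, h: False}
  {r: True, a: True, p: False, h: False}
  {r: True, p: False, a: False, h: False}
  {r: False, a: True, p: False, h: False}
  {r: False, p: False, a: False, h: False}
  {p: True, h: True, r: True, a: True}


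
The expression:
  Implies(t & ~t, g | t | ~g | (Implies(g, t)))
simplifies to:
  True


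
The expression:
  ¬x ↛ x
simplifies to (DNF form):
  ¬x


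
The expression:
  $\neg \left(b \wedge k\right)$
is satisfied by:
  {k: False, b: False}
  {b: True, k: False}
  {k: True, b: False}


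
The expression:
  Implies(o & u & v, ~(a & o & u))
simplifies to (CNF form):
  ~a | ~o | ~u | ~v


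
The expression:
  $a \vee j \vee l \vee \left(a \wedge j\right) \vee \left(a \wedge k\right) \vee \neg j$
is always true.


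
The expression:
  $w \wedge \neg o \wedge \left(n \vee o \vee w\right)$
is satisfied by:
  {w: True, o: False}


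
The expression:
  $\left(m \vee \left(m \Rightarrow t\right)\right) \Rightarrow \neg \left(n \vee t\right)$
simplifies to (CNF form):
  $\neg n \wedge \neg t$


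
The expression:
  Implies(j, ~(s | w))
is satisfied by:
  {s: False, j: False, w: False}
  {w: True, s: False, j: False}
  {s: True, w: False, j: False}
  {w: True, s: True, j: False}
  {j: True, w: False, s: False}


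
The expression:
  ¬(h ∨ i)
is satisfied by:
  {i: False, h: False}


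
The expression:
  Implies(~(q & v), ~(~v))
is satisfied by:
  {v: True}


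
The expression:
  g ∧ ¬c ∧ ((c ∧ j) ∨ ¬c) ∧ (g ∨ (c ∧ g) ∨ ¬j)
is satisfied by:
  {g: True, c: False}


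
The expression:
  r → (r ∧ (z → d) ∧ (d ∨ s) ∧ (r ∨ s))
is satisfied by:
  {d: True, s: True, z: False, r: False}
  {d: True, s: False, z: False, r: False}
  {d: True, z: True, s: True, r: False}
  {d: True, z: True, s: False, r: False}
  {s: True, d: False, z: False, r: False}
  {s: False, d: False, z: False, r: False}
  {z: True, s: True, d: False, r: False}
  {z: True, s: False, d: False, r: False}
  {r: True, d: True, s: True, z: False}
  {r: True, d: True, s: False, z: False}
  {r: True, d: True, z: True, s: True}
  {r: True, d: True, z: True, s: False}
  {r: True, s: True, z: False, d: False}


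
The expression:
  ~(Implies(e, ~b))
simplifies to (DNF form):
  b & e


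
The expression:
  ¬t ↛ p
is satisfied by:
  {p: True, t: False}
  {t: False, p: False}
  {t: True, p: True}


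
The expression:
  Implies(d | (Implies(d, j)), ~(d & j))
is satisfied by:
  {d: False, j: False}
  {j: True, d: False}
  {d: True, j: False}


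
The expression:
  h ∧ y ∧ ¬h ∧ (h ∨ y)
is never true.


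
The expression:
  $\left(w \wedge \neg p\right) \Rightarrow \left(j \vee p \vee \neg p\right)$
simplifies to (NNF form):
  $\text{True}$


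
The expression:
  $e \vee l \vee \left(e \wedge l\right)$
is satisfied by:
  {l: True, e: True}
  {l: True, e: False}
  {e: True, l: False}


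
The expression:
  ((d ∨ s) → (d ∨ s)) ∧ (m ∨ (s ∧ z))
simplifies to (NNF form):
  m ∨ (s ∧ z)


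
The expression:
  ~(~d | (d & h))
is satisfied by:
  {d: True, h: False}


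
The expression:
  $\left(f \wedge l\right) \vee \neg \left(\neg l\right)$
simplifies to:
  $l$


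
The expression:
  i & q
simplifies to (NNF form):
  i & q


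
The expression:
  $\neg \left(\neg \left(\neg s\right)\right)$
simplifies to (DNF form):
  $\neg s$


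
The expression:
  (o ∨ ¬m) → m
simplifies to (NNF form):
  m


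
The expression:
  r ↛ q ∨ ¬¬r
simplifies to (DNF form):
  r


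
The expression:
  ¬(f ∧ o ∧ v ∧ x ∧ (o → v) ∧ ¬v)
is always true.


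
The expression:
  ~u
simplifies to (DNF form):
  ~u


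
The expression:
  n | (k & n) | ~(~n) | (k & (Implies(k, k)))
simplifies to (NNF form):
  k | n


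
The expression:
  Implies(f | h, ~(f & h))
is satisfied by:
  {h: False, f: False}
  {f: True, h: False}
  {h: True, f: False}


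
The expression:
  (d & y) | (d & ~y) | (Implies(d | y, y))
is always true.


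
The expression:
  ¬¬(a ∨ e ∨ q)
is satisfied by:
  {a: True, q: True, e: True}
  {a: True, q: True, e: False}
  {a: True, e: True, q: False}
  {a: True, e: False, q: False}
  {q: True, e: True, a: False}
  {q: True, e: False, a: False}
  {e: True, q: False, a: False}


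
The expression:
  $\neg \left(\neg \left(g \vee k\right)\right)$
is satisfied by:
  {k: True, g: True}
  {k: True, g: False}
  {g: True, k: False}


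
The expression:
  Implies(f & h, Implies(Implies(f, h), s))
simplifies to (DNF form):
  s | ~f | ~h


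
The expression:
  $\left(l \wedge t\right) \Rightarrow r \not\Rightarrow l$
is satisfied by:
  {l: False, t: False}
  {t: True, l: False}
  {l: True, t: False}


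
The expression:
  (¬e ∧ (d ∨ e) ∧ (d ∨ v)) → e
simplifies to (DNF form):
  e ∨ ¬d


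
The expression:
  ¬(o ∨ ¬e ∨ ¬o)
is never true.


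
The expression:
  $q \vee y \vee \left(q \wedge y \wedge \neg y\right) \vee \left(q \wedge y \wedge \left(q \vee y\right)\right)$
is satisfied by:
  {y: True, q: True}
  {y: True, q: False}
  {q: True, y: False}


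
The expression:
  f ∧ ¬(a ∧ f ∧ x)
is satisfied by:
  {f: True, x: False, a: False}
  {a: True, f: True, x: False}
  {x: True, f: True, a: False}


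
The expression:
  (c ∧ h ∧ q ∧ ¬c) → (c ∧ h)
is always true.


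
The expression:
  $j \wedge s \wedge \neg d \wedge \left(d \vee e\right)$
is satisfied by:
  {j: True, e: True, s: True, d: False}


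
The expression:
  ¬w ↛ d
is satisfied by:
  {d: True, w: False}
  {w: False, d: False}
  {w: True, d: True}


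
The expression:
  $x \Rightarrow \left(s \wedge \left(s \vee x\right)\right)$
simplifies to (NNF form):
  $s \vee \neg x$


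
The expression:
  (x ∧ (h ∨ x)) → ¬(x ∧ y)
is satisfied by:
  {y: False, x: False}
  {x: True, y: False}
  {y: True, x: False}


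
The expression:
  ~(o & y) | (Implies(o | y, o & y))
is always true.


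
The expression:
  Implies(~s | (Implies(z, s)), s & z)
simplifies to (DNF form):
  s & z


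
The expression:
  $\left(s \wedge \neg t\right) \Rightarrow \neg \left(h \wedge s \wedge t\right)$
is always true.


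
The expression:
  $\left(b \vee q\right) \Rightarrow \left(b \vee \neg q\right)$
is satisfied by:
  {b: True, q: False}
  {q: False, b: False}
  {q: True, b: True}


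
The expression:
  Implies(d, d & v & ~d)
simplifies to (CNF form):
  ~d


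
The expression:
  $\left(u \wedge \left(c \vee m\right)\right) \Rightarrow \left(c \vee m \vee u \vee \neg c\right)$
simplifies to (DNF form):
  $\text{True}$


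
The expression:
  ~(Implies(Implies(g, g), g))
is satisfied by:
  {g: False}


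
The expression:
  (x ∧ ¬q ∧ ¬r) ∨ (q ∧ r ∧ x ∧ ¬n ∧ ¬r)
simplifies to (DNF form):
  x ∧ ¬q ∧ ¬r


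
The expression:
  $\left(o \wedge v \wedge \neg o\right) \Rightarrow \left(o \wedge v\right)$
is always true.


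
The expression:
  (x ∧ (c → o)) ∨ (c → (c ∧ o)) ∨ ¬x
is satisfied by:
  {o: True, c: False, x: False}
  {c: False, x: False, o: False}
  {x: True, o: True, c: False}
  {x: True, c: False, o: False}
  {o: True, c: True, x: False}
  {c: True, o: False, x: False}
  {x: True, c: True, o: True}


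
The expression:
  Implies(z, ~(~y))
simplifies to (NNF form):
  y | ~z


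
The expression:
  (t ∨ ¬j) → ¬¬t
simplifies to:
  j ∨ t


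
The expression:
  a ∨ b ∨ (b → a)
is always true.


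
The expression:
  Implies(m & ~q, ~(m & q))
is always true.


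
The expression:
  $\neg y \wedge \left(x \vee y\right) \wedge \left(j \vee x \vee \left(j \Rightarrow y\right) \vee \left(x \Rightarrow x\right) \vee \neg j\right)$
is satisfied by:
  {x: True, y: False}


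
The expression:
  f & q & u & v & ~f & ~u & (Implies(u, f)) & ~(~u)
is never true.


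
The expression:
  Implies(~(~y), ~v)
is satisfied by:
  {v: False, y: False}
  {y: True, v: False}
  {v: True, y: False}


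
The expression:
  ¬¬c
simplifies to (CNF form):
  c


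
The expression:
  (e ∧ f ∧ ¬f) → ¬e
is always true.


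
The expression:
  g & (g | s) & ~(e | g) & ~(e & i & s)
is never true.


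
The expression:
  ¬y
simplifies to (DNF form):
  ¬y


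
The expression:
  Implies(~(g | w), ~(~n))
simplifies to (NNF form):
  g | n | w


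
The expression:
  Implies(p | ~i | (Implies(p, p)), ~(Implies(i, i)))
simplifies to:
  False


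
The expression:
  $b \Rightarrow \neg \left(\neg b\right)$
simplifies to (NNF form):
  $\text{True}$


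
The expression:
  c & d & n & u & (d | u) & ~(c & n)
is never true.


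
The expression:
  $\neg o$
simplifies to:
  $\neg o$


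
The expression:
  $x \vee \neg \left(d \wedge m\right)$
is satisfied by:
  {x: True, m: False, d: False}
  {m: False, d: False, x: False}
  {x: True, d: True, m: False}
  {d: True, m: False, x: False}
  {x: True, m: True, d: False}
  {m: True, x: False, d: False}
  {x: True, d: True, m: True}


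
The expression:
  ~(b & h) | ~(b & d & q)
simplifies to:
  ~b | ~d | ~h | ~q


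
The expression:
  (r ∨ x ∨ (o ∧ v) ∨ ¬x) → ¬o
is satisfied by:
  {o: False}


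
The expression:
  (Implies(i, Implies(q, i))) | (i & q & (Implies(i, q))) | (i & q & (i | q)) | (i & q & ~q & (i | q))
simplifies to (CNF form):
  True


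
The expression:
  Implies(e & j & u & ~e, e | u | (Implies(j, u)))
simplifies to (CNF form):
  True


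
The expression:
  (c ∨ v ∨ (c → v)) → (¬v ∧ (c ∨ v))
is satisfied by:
  {c: True, v: False}


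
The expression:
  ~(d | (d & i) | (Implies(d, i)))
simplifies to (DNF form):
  False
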